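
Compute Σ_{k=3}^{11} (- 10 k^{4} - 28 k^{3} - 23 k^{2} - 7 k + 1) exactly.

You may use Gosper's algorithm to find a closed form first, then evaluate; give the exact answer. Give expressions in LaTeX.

Σ = -533241

The ratio is (10*k**4 + 68*k**3 + 167*k**2 + 177*k + 67)/(10*k**4 + 28*k**3 + 23*k**2 + 7*k - 1).
Factor: A=1; B=1; C=k**4 + 14*k**3/5 + 23*k**2/10 + 7*k/10 - 1/10.
Key eq: (1)·f(k+1) = (1)·f(k) + (k**4 + 14*k**3/5 + 23*k**2/10 + 7*k/10 - 1/10).
Degrees (0,0,4) ⇒ d ≤ 5.
Match coefficients ⇒ f(k) = k*(2*k**4 + 2*k**3 - 3*k**2 - k - 1)/10.
So s_k = (B(k−1)f/C)·t_k = (k*(2*k**4 + 2*k**3 - 3*k**2 - k - 1)/(10*k**4 + 28*k**3 + 23*k**2 + 7*k - 1))·t_k = k*(-2*k**4 - 2*k**3 + 3*k**2 + k + 1).
Verify: -10*k**4 - 28*k**3 - 23*k**2 - 7*k + 1 matches t_k.
Σ_(k=3)^(11) t_k = s_(12) − s_(3) = -533796 − (-555) = -533241.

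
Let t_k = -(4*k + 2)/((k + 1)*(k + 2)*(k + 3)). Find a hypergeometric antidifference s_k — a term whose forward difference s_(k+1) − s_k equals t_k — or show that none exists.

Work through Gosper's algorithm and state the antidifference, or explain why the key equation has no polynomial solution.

s_k = -k*(3*k + 1)/(2*(k + 1)*(k + 2))

t_(k+1)/t_k = (k + 1)*(2*k + 3)/((k + 4)*(2*k + 1)).
Factor: A=k + 1; B=k + 4; C=k + 1/2.
f must satisfy (k + 1)·f(k+1) − (k + 3)·f(k) = k + 1/2.
From deg A=1, deg B=1, deg C=1: d=2.
Solve for f: f(k) = k*(3*k + 1)/8 (degree 2 ≤ 2).
Certificate R = B(k−1)f/C = k*(k + 3)*(3*k + 1)/(4*(2*k + 1)) gives s_k = -k*(3*k + 1)/(2*(k + 1)*(k + 2)).
Δs = 2*(-2*k - 1)/(k**3 + 6*k**2 + 11*k + 6), as required.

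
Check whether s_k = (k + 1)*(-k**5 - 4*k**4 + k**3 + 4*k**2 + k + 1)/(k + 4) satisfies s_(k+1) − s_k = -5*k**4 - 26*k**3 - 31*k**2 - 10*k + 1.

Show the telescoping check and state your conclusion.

Invalid: residual 3*(4*k**5 + 42*k**4 + 136*k**3 + 138*k**2 + 40*k - 3)/(k**2 + 9*k + 20) ≠ 0.

s_(k+1) = (-k**6 - 11*k**5 - 43*k**4 - 77*k**3 - 63*k**2 - 16*k + 4)/(k + 5)
s_(k+1) − s_k = (-5*k**6 - 59*k**5 - 239*k**4 - 401*k**3 - 295*k**2 - 71*k + 11)/(k**2 + 9*k + 20)
(s_(k+1) − s_k) − t_k = 3*(4*k**5 + 42*k**4 + 136*k**3 + 138*k**2 + 40*k - 3)/(k**2 + 9*k + 20)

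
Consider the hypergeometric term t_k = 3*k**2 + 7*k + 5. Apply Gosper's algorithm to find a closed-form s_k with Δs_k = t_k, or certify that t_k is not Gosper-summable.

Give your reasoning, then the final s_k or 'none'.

t_(k+1)/t_k = (3*k**2 + 13*k + 15)/(3*k**2 + 7*k + 5).
A = 1, B = 1, C = k**2 + 7*k/3 + 5/3.
Solve (1)·f(k+1) − (1)·f(k) = k**2 + 7*k/3 + 5/3.
deg f ≤ 3 (via 0,0,2).
Solving with deg f ≤ 3: f(k) = k*(k**2 + 2*k + 2)/3.
R(k) = B(k−1)·f(k)/C(k) = k*(k**2 + 2*k + 2)/(3*k**2 + 7*k + 5); s_k = R·t_k = k*(k**2 + 2*k + 2).
Verify: 3*k**2 + 7*k + 5 matches t_k.

s_k = k*(k**2 + 2*k + 2)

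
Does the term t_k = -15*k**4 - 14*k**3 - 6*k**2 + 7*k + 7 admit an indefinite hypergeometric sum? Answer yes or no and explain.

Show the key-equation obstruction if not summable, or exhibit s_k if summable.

The ratio is (15*k**4 + 74*k**3 + 138*k**2 + 107*k + 21)/(15*k**4 + 14*k**3 + 6*k**2 - 7*k - 7).
Take A(k)=1, B(k)=1, C(k)=k**4 + 14*k**3/15 + 2*k**2/5 - 7*k/15 - 7/15.
Need (1)·f(k+1) − (1)·f(k) = k**4 + 14*k**3/15 + 2*k**2/5 - 7*k/15 - 7/15.
d = 5 from the (0,0,4) case.
Coefficient equations give f(k) = k*(3*k**4 - 4*k**3 - 3*k - 3)/15.
R(k) = B(k−1)·f(k)/C(k) = k*(3*k**4 - 4*k**3 - 3*k - 3)/(15*k**4 + 14*k**3 + 6*k**2 - 7*k - 7); s_k = R·t_k = k*(-3*k**4 + 4*k**3 + 3*k + 3).
Verify: -15*k**4 - 14*k**3 - 6*k**2 + 7*k + 7 matches t_k.

Yes. s_k = k*(-3*k**4 + 4*k**3 + 3*k + 3).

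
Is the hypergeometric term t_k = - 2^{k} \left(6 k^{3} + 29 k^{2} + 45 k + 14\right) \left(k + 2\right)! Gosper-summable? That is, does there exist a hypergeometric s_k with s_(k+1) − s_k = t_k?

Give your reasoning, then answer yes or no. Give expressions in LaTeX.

Yes. s_k = - 2^{k} \left(k + 1\right) \left(3 k - 2\right) \left(k + 2\right)!.

Ratio r(k) = 2*(6*k**4 + 65*k**3 + 262*k**2 + 457*k + 282)/(6*k**3 + 29*k**2 + 45*k + 14).
A = 2*k + 6, B = 1, C = k**3 + 29*k**2/6 + 15*k/2 + 7/3.
Key eq: (2*k + 6)·f(k+1) = (1)·f(k) + (k**3 + 29*k**2/6 + 15*k/2 + 7/3).
Degrees (1,0,3) ⇒ d ≤ 2.
Solving with deg f ≤ 2: f(k) = (k + 1)*(3*k - 2)/6.
Then R = B(k−1)f/C = (k + 1)*(3*k - 2)/(6*k**3 + 29*k**2 + 45*k + 14), so s_k = R(k)·t_k = -2**k*(k + 1)*(3*k - 2)*factorial(k + 2).
s_(k+1) − s_k = -2**k*(6*k**3 + 29*k**2 + 45*k + 14)*factorial(k + 2) = t_k.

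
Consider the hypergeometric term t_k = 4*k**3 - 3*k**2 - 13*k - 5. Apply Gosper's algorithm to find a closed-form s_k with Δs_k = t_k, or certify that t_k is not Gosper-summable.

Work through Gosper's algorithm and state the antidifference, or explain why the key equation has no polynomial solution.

s_k = k*(k**3 - 3*k**2 - 4*k + 1)

r(k) = (4*k**3 + 9*k**2 - 7*k - 17)/(4*k**3 - 3*k**2 - 13*k - 5) after simplifying.
Take A(k)=1, B(k)=1, C(k)=k**3 - 3*k**2/4 - 13*k/4 - 5/4.
f must satisfy (1)·f(k+1) − (1)·f(k) = k**3 - 3*k**2/4 - 13*k/4 - 5/4.
From deg A=0, deg B=0, deg C=3: d=4.
A polynomial solution: f(k) = k*(k**3 - 3*k**2 - 4*k + 1)/4.
R(k) = B(k−1)·f(k)/C(k) = k*(k**3 - 3*k**2 - 4*k + 1)/(4*k**3 - 3*k**2 - 13*k - 5); s_k = R·t_k = k*(k**3 - 3*k**2 - 4*k + 1).
Check: Δs_k = 4*k**3 - 3*k**2 - 13*k - 5. ✓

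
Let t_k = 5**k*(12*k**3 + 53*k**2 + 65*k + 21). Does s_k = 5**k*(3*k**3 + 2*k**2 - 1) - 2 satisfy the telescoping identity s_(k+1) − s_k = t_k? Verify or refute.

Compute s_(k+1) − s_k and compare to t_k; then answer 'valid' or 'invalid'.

s_(k+1) = 5**(k + 1)*(3*(k + 1)**3 + 2*(k + 1)**2 - 1) - 2
s_(k+1) − s_k = 5**k*(12*k**3 + 53*k**2 + 65*k + 21)
(s_(k+1) − s_k) − t_k = 0

Valid: the claim telescopes to t_k.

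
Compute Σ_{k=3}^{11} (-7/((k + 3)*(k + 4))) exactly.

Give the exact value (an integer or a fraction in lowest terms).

The ratio is (k + 3)/(k + 5).
Take A(k)=k + 3, B(k)=k + 5, C(k)=1.
f must satisfy (k + 3)·f(k+1) − (k + 4)·f(k) = 1.
Bound: deg f ≤ 1.
Solve for f: f(k) = k/3 (degree 1 ≤ 1).
Then R = B(k−1)f/C = k*(k + 4)/3, so s_k = R(k)·t_k = -7*k/(3*k + 9).
Δs = -7/(k**2 + 7*k + 12), as required.
Telescoping: Σ = s_(12) − s_(3) = -28/15 − (-7/6) = -7/10.

Σ = -7/10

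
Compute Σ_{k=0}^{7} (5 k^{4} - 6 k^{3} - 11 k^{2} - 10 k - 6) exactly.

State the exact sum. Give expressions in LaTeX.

Σ = 16808

The ratio is (5*k**4 + 14*k**3 + k**2 - 30*k - 28)/(5*k**4 - 6*k**3 - 11*k**2 - 10*k - 6).
Factor: A=1; B=1; C=k**4 - 6*k**3/5 - 11*k**2/5 - 2*k - 6/5.
Solve (1)·f(k+1) − (1)·f(k) = k**4 - 6*k**3/5 - 11*k**2/5 - 2*k - 6/5.
Degrees (0,0,4) ⇒ d ≤ 5.
Coefficient equations give f(k) = k*(k**4 - 4*k**3 + k**2 - k - 3)/5.
Certificate R = B(k−1)f/C = k*(k**4 - 4*k**3 + k**2 - k - 3)/(5*k**4 - 6*k**3 - 11*k**2 - 10*k - 6) gives s_k = k*(k**4 - 4*k**3 + k**2 - k - 3).
Check: Δs_k = 5*k**4 - 6*k**3 - 11*k**2 - 10*k - 6. ✓
Evaluate s at k=8 and k=0: 16808 and 0; difference 16808.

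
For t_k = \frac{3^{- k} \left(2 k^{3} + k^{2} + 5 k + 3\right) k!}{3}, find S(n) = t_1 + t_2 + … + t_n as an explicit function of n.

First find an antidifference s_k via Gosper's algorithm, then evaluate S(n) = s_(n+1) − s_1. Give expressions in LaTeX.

Ratio r(k) = (k + 1)*(5*k + 2*(k + 1)**3 + (k + 1)**2 + 8)/(3*(2*k**3 + k**2 + 5*k + 3)).
Normal form (A,B,C) = (k/3 + 1/3, 1, k**3 + k**2/2 + 5*k/2 + 3/2).
Key eq: (k/3 + 1/3)·f(k+1) = (1)·f(k) + (k**3 + k**2/2 + 5*k/2 + 3/2).
deg f ≤ 2 (via 1,0,3).
Solving with deg f ≤ 2: f(k) = 3*k*(2*k + 1)/2.
R(k) = B(k−1)·f(k)/C(k) = 3*k*(2*k + 1)/(2*k**3 + k**2 + 5*k + 3); s_k = R·t_k = k*(2*k + 1)*factorial(k)/3**k.
Verify: (2*k**3 + k**2 + 5*k + 3)*factorial(k)/(3*3**k) matches t_k.
s_(n+1) = 3**(-n - 1)*(n + 1)*(2*n + 3)*factorial(n + 1) and s_(1) = 1, so S(n) = 3**(-n - 1)*(-3**(n + 1) + 2*n**3*factorial(n) + 7*n**2*factorial(n) + 8*n*factorial(n) + 3*factorial(n)).

S(n) = 3^{- n - 1} \left(- 3^{n + 1} + 2 n^{3} n! + 7 n^{2} n! + 8 n n! + 3 n!\right)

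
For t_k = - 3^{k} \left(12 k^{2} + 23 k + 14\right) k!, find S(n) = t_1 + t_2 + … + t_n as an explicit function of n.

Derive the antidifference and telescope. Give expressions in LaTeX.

Compute t_(k+1)/t_k: get 3*(12*k**3 + 59*k**2 + 96*k + 49)/(12*k**2 + 23*k + 14).
A = 3*k + 3, B = 1, C = k**2 + 23*k/12 + 7/6.
Solve (3*k + 3)·f(k+1) − (1)·f(k) = k**2 + 23*k/12 + 7/6.
Degrees (1,0,2) ⇒ d ≤ 1.
Coefficient equations give f(k) = (4*k + 1)/12.
Then R = B(k−1)f/C = (4*k + 1)/(12*k**2 + 23*k + 14), so s_k = R(k)·t_k = -3**k*(4*k + 1)*factorial(k).
s_(k+1) − s_k = -3**k*(12*k**2 + 23*k + 14)*factorial(k) = t_k.
Σ_(k=1)^n t_k = s_(n+1) − s_(1) = (-3**(n + 1)*(4*n + 5)*factorial(n + 1)) − (-15), i.e. -12*3**n*n**2*factorial(n) - 27*3**n*n*factorial(n) - 15*3**n*factorial(n) + 15.

S(n) = - 12 \cdot 3^{n} n^{2} n! - 27 \cdot 3^{n} n n! - 15 \cdot 3^{n} n! + 15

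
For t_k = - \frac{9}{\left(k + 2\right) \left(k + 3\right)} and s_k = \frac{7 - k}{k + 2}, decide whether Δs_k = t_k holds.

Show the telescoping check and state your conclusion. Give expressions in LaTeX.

valid; difference matches t_k

s_(k+1) = (6 - k)/(k + 3)
s_(k+1) − s_k = -9/(k**2 + 5*k + 6)
(s_(k+1) − s_k) − t_k = 0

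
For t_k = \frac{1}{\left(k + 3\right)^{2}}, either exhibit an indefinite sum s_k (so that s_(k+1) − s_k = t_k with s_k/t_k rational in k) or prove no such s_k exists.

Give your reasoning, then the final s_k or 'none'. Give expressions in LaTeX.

no hypergeometric antidifference exists

The ratio is (k + 3)**2/(k + 4)**2.
A = k**2 + 6*k + 9, B = k**2 + 8*k + 16, C = 1.
Set up (k**2 + 6*k + 9)·f(k+1) − (k**2 + 6*k + 9)·f(k) − (1) = 0.
deg f ≤ 0 (via 2,2,0).
Generic f = c0 gives residual -1; -1 = 0 cannot hold, so t_k is not Gosper-summable.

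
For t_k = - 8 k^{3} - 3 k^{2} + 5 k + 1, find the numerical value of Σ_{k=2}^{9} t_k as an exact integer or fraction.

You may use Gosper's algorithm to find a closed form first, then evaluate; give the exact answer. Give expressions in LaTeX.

r(k) = (8*k**3 + 27*k**2 + 25*k + 5)/(8*k**3 + 3*k**2 - 5*k - 1) after simplifying.
So A=1 and B=1, with C=k**3 + 3*k**2/8 - 5*k/8 - 1/8.
Solve (1)·f(k+1) − (1)·f(k) = k**3 + 3*k**2/8 - 5*k/8 - 1/8.
From deg A=0, deg B=0, deg C=3: d=4.
Solving with deg f ≤ 4: f(k) = k*(2*k**3 - 3*k**2 - 2*k + 2)/8.
So s_k = (B(k−1)f/C)·t_k = (k*(2*k**3 - 3*k**2 - 2*k + 2)/(8*k**3 + 3*k**2 - 5*k - 1))·t_k = k*(-2*k**3 + 3*k**2 + 2*k - 2).
Verify: -8*k**3 - 3*k**2 + 5*k + 1 matches t_k.
Evaluate s at k=10 and k=2: -16820 and -4; difference -16816.

Σ = -16816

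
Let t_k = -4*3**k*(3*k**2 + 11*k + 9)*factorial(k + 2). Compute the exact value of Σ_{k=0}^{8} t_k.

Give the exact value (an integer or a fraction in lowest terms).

The ratio is 3*(3*k**3 + 26*k**2 + 74*k + 69)/(3*k**2 + 11*k + 9).
Take A(k)=3*k + 9, B(k)=1, C(k)=k**2 + 11*k/3 + 3.
Set up (3*k + 9)·f(k+1) − (1)·f(k) − (k**2 + 11*k/3 + 3) = 0.
Degrees (1,0,2) ⇒ d ≤ 1.
Match coefficients ⇒ f(k) = k/3.
Get s_k = R·t_k = -4*3**k*k*factorial(k + 2) with R(k) = B(k−1)f(k)/C(k) = k/(3*k**2 + 11*k + 9).
Δs = -4*3**k*(3*k**2 + 11*k + 9)*factorial(k + 2), as required.
Σ_(k=0)^(8) t_k = s_(9) − s_(0) = -28284565478400 − (0) = -28284565478400.

Σ = -28284565478400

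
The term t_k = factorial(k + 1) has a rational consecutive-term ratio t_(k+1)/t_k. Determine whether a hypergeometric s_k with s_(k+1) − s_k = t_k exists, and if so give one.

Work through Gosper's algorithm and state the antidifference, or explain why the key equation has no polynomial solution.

Ratio r(k) = k + 2.
So A=k + 2 and B=1, with C=1.
Set up (k + 2)·f(k+1) − (1)·f(k) − (1) = 0.
d = -1 from the (1,0,0) case.
d = -1 < 0 ⇒ no nonzero polynomial f; not summable.

none (Gosper's algorithm certifies no s_k)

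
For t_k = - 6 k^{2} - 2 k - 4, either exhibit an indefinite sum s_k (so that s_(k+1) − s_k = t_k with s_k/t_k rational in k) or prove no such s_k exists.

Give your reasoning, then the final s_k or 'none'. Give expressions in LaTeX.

s_k = 2 k \left(- k^{2} + k - 2\right)

r(k) = (k + 3*(k + 1)**2 + 3)/(3*k**2 + k + 2) after simplifying.
Take A(k)=1, B(k)=1, C(k)=k**2 + k/3 + 2/3.
Set up (1)·f(k+1) − (1)·f(k) − (k**2 + k/3 + 2/3) = 0.
d = 3 from the (0,0,2) case.
A polynomial solution: f(k) = k*(k**2 - k + 2)/3.
Certificate R = B(k−1)f/C = k*(k**2 - k + 2)/(3*k**2 + k + 2) gives s_k = 2*k*(-k**2 + k - 2).
Δs = -6*k**2 - 2*k - 4, as required.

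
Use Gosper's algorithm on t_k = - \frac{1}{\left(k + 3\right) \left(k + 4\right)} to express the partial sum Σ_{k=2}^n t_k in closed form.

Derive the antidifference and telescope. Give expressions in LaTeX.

The ratio is (k + 3)/(k + 5).
Factor: A=k + 3; B=k + 5; C=1.
Need (k + 3)·f(k+1) − (k + 4)·f(k) = 1.
Bound: deg f ≤ 1.
Coefficient equations give f(k) = k/3.
Certificate R = B(k−1)f/C = k*(k + 4)/3 gives s_k = -k/(3*k + 9).
Check: Δs_k = -1/(k**2 + 7*k + 12). ✓
Evaluate: s_(n+1) = (-n - 1)/(3*(n + 4)); subtract s_(2) = -2/15 ⇒ S(n) = (1 - n)/(5*(n + 4)).

S(n) = \frac{1 - n}{5 \left(n + 4\right)}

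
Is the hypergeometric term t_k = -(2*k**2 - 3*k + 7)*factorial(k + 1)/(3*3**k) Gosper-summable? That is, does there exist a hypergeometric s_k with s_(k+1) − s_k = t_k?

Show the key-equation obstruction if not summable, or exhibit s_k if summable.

The ratio is (k + 2)*(-3*k + 2*(k + 1)**2 + 4)/(3*(2*k**2 - 3*k + 7)).
A = k/3 + 2/3, B = 1, C = k**2 - 3*k/2 + 7/2.
f must satisfy (k/3 + 2/3)·f(k+1) − (1)·f(k) = k**2 - 3*k/2 + 7/2.
d = 1 from the (1,0,2) case.
Solving with deg f ≤ 1: f(k) = 3*(2*k - 3)/2.
Then R = B(k−1)f/C = 3*(2*k - 3)/(2*k**2 - 3*k + 7), so s_k = R(k)·t_k = -(2*k - 3)*factorial(k + 1)/3**k.
Δs = -(2*k**2 - 3*k + 7)*factorial(k + 1)/(3*3**k), as required.

Yes. s_k = -(2*k - 3)*factorial(k + 1)/3**k.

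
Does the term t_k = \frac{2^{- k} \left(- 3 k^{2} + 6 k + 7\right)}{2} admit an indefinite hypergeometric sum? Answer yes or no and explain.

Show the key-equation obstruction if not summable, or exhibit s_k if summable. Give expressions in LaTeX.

The ratio is (3*k**2 - 10)/(2*(3*k**2 - 6*k - 7)).
Take A(k)=1/2, B(k)=1, C(k)=k**2 - 2*k - 7/3.
Need (1/2)·f(k+1) − (1)·f(k) = k**2 - 2*k - 7/3.
deg f ≤ 2 (via 0,0,2).
Solving with deg f ≤ 2: f(k) = -2*(3*k**2 - 4)/3.
R(k) = B(k−1)·f(k)/C(k) = -2*(3*k**2 - 4)/(3*k**2 - 6*k - 7); s_k = R·t_k = (3*k**2 - 4)/2**k.
s_(k+1) − s_k = (-3*k**2 + 6*k + 7)/(2*2**k) = t_k.

Yes. s_k = 2^{- k} \left(3 k^{2} - 4\right).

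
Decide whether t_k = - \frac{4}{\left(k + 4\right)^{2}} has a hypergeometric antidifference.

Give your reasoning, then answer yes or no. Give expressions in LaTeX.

No — key equation has no polynomial f.

t_(k+1)/t_k = (k + 4)**2/(k + 5)**2.
So A=k**2 + 8*k + 16 and B=k**2 + 10*k + 25, with C=1.
f must satisfy (k**2 + 8*k + 16)·f(k+1) − (k**2 + 8*k + 16)·f(k) = 1.
deg f ≤ 0 (via 2,2,0).
f = c0 ⇒ A·f(k+1) − B(k−1)·f(k) − C = -1. The system {-1 = 0} is inconsistent; no antidifference.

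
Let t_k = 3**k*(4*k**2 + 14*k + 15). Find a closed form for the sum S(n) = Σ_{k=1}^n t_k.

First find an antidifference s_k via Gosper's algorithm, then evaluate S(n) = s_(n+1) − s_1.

S(n) = 6*3**n*n**2 + 15*3**n*n + 18*3**n - 18

t_(k+1)/t_k = 3*(4*k**2 + 22*k + 33)/(4*k**2 + 14*k + 15).
Gosper form: A/B · C(k+1)/C(k) with A=3, B=1, C=k**2 + 7*k/2 + 15/4.
Need (3)·f(k+1) − (1)·f(k) = k**2 + 7*k/2 + 15/4.
Degrees (0,0,2) ⇒ d ≤ 2.
Solve for f: f(k) = (2*k**2 + k + 3)/4 (degree 2 ≤ 2).
Get s_k = R·t_k = 3**k*(2*k**2 + k + 3) with R(k) = B(k−1)f(k)/C(k) = (2*k**2 + k + 3)/(4*k**2 + 14*k + 15).
Check: Δs_k = 3**k*(4*k**2 + 14*k + 15). ✓
Evaluate: s_(n+1) = 3**(n + 1)*(2*n**2 + 5*n + 6); subtract s_(1) = 18 ⇒ S(n) = 6*3**n*n**2 + 15*3**n*n + 18*3**n - 18.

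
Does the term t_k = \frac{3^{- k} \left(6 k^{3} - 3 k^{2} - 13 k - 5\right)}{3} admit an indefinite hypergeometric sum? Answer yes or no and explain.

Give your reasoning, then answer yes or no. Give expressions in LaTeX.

Yes. s_k = 3^{- k} \left(- 3 k^{3} - 3 k^{2} - k - 1\right).

Compute t_(k+1)/t_k: get (6*k**3 + 15*k**2 - k - 15)/(3*(6*k**3 - 3*k**2 - 13*k - 5)).
A = 1/3, B = 1, C = k**3 - k**2/2 - 13*k/6 - 5/6.
Solve (1/3)·f(k+1) − (1)·f(k) = k**3 - k**2/2 - 13*k/6 - 5/6.
Bound: deg f ≤ 3.
Match coefficients ⇒ f(k) = -(k + 1)*(3*k**2 + 1)/2.
Get s_k = R·t_k = (-3*k**3 - 3*k**2 - k - 1)/3**k with R(k) = B(k−1)f(k)/C(k) = -3*(k + 1)*(3*k**2 + 1)/((2*k + 1)*(3*k**2 - 3*k - 5)).
Verify: (6*k**3 - 3*k**2 - 13*k - 5)/(3*3**k) matches t_k.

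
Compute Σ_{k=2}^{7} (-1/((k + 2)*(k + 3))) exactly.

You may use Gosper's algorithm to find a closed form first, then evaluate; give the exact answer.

Σ = -3/20

Ratio r(k) = (k + 2)/(k + 4).
Gosper form: A/B · C(k+1)/C(k) with A=k + 2, B=k + 4, C=1.
Need (k + 2)·f(k+1) − (k + 3)·f(k) = 1.
Bound: deg f ≤ 1.
Match coefficients ⇒ f(k) = k/2.
Then R = B(k−1)f/C = k*(k + 3)/2, so s_k = R(k)·t_k = -k/(2*k + 4).
Check: Δs_k = -1/(k**2 + 5*k + 6). ✓
Sum = s_(8) − s_(2); s_(8) = -2/5, s_(2) = -1/4 ⇒ -3/20.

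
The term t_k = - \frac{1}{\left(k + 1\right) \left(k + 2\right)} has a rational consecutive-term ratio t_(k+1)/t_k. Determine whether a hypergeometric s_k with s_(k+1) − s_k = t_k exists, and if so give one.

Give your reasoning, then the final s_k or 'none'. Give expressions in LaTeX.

r(k) = (k + 1)/(k + 3) after simplifying.
Factor: A=k + 1; B=k + 3; C=1.
f must satisfy (k + 1)·f(k+1) − (k + 2)·f(k) = 1.
Degrees (1,1,0) ⇒ d ≤ 1.
A polynomial solution: f(k) = k.
Get s_k = R·t_k = -k/(k + 1) with R(k) = B(k−1)f(k)/C(k) = k*(k + 2).
Check: Δs_k = -1/(k**2 + 3*k + 2). ✓

s_k = - \frac{k}{k + 1}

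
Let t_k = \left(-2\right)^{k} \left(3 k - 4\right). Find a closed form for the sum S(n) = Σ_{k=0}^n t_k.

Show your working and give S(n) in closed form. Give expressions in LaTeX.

S(n) = 2 \left(-2\right)^{n} n - 2 \left(-2\right)^{n} - 2

Step 1: r(k) = 2*(1 - 3*k)/(3*k - 4).
A = -2, B = 1, C = k - 4/3.
Solve (-2)·f(k+1) − (1)·f(k) = k - 4/3.
Bound: deg f ≤ 1.
Solving with deg f ≤ 1: f(k) = -(k - 2)/3.
Get s_k = R·t_k = (-2)**k*(2 - k) with R(k) = B(k−1)f(k)/C(k) = -(k - 2)/(3*k - 4).
Δs = (-2)**k*(3*k - 4), as required.
s_(n+1) = (-2)**(n + 1)*(1 - n) and s_(0) = 2, so S(n) = 2*(-2)**n*n - 2*(-2)**n - 2.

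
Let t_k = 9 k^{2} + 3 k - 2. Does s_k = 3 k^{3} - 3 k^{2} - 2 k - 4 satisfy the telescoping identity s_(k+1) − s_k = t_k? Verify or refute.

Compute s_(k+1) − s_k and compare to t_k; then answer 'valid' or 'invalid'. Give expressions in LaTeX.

Valid: the claim telescopes to t_k.

s_(k+1) = 3*k**3 + 6*k**2 + k - 6
s_(k+1) − s_k = 9*k**2 + 3*k - 2
(s_(k+1) − s_k) − t_k = 0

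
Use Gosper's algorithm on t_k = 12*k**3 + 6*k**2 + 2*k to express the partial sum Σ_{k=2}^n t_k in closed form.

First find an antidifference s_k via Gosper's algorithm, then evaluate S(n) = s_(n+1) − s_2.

S(n) = 3*n**4 + 8*n**3 + 7*n**2 + 2*n - 20

t_(k+1)/t_k = (6*k**3 + 21*k**2 + 25*k + 10)/(k*(6*k**2 + 3*k + 1)).
Normal form (A,B,C) = (1, 1, k**3 + k**2/2 + k/6).
Need (1)·f(k+1) − (1)·f(k) = k**3 + k**2/2 + k/6.
Degrees (0,0,3) ⇒ d ≤ 4.
A polynomial solution: f(k) = k**2*(k - 1)*(3*k - 1)/12.
Get s_k = R·t_k = k**2*(3*k**2 - 4*k + 1) with R(k) = B(k−1)f(k)/C(k) = k*(k - 1)*(3*k - 1)/(2*(6*k**2 + 3*k + 1)).
s_(k+1) − s_k = 2*k*(6*k**2 + 3*k + 1) = t_k.
Telescope: S(n) = s_(n+1) − s_(2) = n*(3*n**3 + 8*n**2 + 7*n + 2) − (20) = 3*n**4 + 8*n**3 + 7*n**2 + 2*n - 20.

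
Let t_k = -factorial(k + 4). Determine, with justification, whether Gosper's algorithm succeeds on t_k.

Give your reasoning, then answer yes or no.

Step 1: r(k) = k + 5.
Factor: A=k + 5; B=1; C=1.
Key eq: (k + 5)·f(k+1) = (1)·f(k) + (1).
d = -1 from the (1,0,0) case.
deg f ≤ -1 is impossible — no certificate.

No. Not Gosper-summable.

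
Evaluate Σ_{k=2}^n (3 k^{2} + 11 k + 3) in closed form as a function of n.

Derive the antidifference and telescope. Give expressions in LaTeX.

Compute t_(k+1)/t_k: get (3*k**2 + 17*k + 17)/(3*k**2 + 11*k + 3).
Take A(k)=1, B(k)=1, C(k)=k**2 + 11*k/3 + 1.
Key eq: (1)·f(k+1) = (1)·f(k) + (k**2 + 11*k/3 + 1).
Bound: deg f ≤ 3.
Solving with deg f ≤ 3: f(k) = k*(k**2 + 4*k - 2)/3.
Get s_k = R·t_k = k*(k**2 + 4*k - 2) with R(k) = B(k−1)f(k)/C(k) = k*(k**2 + 4*k - 2)/(3*k**2 + 11*k + 3).
Verify: 3*k**2 + 11*k + 3 matches t_k.
s_(n+1) = n**3 + 7*n**2 + 9*n + 3 and s_(2) = 20, so S(n) = n**3 + 7*n**2 + 9*n - 17.

S(n) = n^{3} + 7 n^{2} + 9 n - 17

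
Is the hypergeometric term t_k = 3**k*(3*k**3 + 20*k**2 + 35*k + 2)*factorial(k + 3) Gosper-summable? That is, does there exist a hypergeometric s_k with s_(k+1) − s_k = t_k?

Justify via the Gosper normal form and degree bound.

Yes. s_k = 3**k*(k - 1)*(k + 2)*factorial(k + 3).

Ratio r(k) = 3*(3*k**4 + 41*k**3 + 200*k**2 + 396*k + 240)/(3*k**3 + 20*k**2 + 35*k + 2).
Factor: A=3*k + 12; B=1; C=k**3 + 20*k**2/3 + 35*k/3 + 2/3.
Key eq: (3*k + 12)·f(k+1) = (1)·f(k) + (k**3 + 20*k**2/3 + 35*k/3 + 2/3).
deg f ≤ 2 (via 1,0,3).
A polynomial solution: f(k) = (k - 1)*(k + 2)/3.
R(k) = B(k−1)·f(k)/C(k) = (k - 1)*(k + 2)/(3*k**3 + 20*k**2 + 35*k + 2); s_k = R·t_k = 3**k*(k - 1)*(k + 2)*factorial(k + 3).
Verify: 3**k*(3*k**3 + 20*k**2 + 35*k + 2)*factorial(k + 3) matches t_k.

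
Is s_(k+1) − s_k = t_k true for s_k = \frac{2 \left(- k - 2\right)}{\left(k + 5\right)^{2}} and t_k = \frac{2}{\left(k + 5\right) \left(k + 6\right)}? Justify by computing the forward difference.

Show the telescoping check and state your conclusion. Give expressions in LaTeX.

Invalid: residual \frac{6 \left(- 2 k - 11\right)}{k^{4} + 22 k^{3} + 181 k^{2} + 660 k + 900} ≠ 0.

s_(k+1) = 2*(-k - 3)/(k + 6)**2
s_(k+1) − s_k = 2*(k**2 + 5*k - 3)/(k**4 + 22*k**3 + 181*k**2 + 660*k + 900)
(s_(k+1) − s_k) − t_k = 6*(-2*k - 11)/(k**4 + 22*k**3 + 181*k**2 + 660*k + 900)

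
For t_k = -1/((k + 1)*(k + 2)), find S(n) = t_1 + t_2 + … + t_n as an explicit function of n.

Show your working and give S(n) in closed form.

Ratio r(k) = (k + 1)/(k + 3).
Normal form (A,B,C) = (k + 1, k + 3, 1).
f must satisfy (k + 1)·f(k+1) − (k + 2)·f(k) = 1.
deg f ≤ 1 (via 1,1,0).
Solving with deg f ≤ 1: f(k) = k.
Get s_k = R·t_k = -k/(k + 1) with R(k) = B(k−1)f(k)/C(k) = k*(k + 2).
Check: Δs_k = -1/(k**2 + 3*k + 2). ✓
s_(n+1) = (-n - 1)/(n + 2) and s_(1) = -1/2, so S(n) = -n/(2*n + 4).

S(n) = -n/(2*n + 4)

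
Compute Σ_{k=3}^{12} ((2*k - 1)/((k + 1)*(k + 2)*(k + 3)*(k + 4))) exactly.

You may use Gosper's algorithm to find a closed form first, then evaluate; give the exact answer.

Σ = 71/3360

Compute t_(k+1)/t_k: get (k + 1)*(2*k + 1)/((k + 5)*(2*k - 1)).
So A=k + 1 and B=k + 5, with C=k - 1/2.
Need (k + 1)·f(k+1) − (k + 4)·f(k) = k - 1/2.
Bound: deg f ≤ 3.
Match coefficients ⇒ f(k) = -k/2.
Then R = B(k−1)f/C = -k*(k + 4)/(2*k - 1), so s_k = R(k)·t_k = -k/((k + 1)*(k + 2)*(k + 3)).
Check: Δs_k = (2*k - 1)/(k**4 + 10*k**3 + 35*k**2 + 50*k + 24). ✓
Evaluate s at k=13 and k=3: -13/3360 and -1/40; difference 71/3360.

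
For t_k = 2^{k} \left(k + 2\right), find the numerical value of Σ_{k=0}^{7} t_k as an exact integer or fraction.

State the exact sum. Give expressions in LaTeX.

Ratio r(k) = 2*(k + 3)/(k + 2).
A = 2, B = 1, C = k + 2.
Need (2)·f(k+1) − (1)·f(k) = k + 2.
Bound: deg f ≤ 1.
Solving with deg f ≤ 1: f(k) = k.
Then R = B(k−1)f/C = k/(k + 2), so s_k = R(k)·t_k = 2**k*k.
Check: Δs_k = 2**k*(k + 2). ✓
Evaluate s at k=8 and k=0: 2048 and 0; difference 2048.

Σ = 2048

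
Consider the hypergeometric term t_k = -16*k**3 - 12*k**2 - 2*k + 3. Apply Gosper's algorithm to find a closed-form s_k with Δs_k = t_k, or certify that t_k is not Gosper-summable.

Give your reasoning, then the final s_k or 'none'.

The ratio is (16*k**3 + 60*k**2 + 74*k + 27)/(16*k**3 + 12*k**2 + 2*k - 3).
Gosper form: A/B · C(k+1)/C(k) with A=1, B=1, C=k**3 + 3*k**2/4 + k/8 - 3/16.
f must satisfy (1)·f(k+1) − (1)·f(k) = k**3 + 3*k**2/4 + k/8 - 3/16.
Bound: deg f ≤ 4.
Coefficient equations give f(k) = k*(4*k**3 - 4*k**2 - k - 2)/16.
Get s_k = R·t_k = k*(-4*k**3 + 4*k**2 + k + 2) with R(k) = B(k−1)f(k)/C(k) = k*(4*k**3 - 4*k**2 - k - 2)/(16*k**3 + 12*k**2 + 2*k - 3).
Verify: -16*k**3 - 12*k**2 - 2*k + 3 matches t_k.

s_k = k*(-4*k**3 + 4*k**2 + k + 2)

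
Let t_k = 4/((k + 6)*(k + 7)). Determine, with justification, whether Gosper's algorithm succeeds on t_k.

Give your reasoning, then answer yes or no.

Yes. s_k = 2*k/(3*(k + 6)).

r(k) = (k + 6)/(k + 8) after simplifying.
So A=k + 6 and B=k + 8, with C=1.
Solve (k + 6)·f(k+1) − (k + 7)·f(k) = 1.
d = 1 from the (1,1,0) case.
Solving with deg f ≤ 1: f(k) = k/6.
So s_k = (B(k−1)f/C)·t_k = (k*(k + 7)/6)·t_k = 2*k/(3*(k + 6)).
Check: Δs_k = 4/(k**2 + 13*k + 42). ✓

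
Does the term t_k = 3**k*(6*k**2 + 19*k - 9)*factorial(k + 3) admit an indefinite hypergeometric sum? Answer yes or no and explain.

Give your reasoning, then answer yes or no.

Step 1: r(k) = 3*(6*k**3 + 55*k**2 + 140*k + 64)/(6*k**2 + 19*k - 9).
Factor: A=3*k + 12; B=1; C=k**2 + 19*k/6 - 3/2.
f must satisfy (3*k + 12)·f(k+1) − (1)·f(k) = k**2 + 19*k/6 - 3/2.
Degrees (1,0,2) ⇒ d ≤ 1.
A polynomial solution: f(k) = (2*k - 3)/6.
So s_k = (B(k−1)f/C)·t_k = ((2*k - 3)/(6*k**2 + 19*k - 9))·t_k = 3**k*(2*k - 3)*factorial(k + 3).
Verify: 3**k*(6*k**2 + 19*k - 9)*factorial(k + 3) matches t_k.

Yes. s_k = 3**k*(2*k - 3)*factorial(k + 3).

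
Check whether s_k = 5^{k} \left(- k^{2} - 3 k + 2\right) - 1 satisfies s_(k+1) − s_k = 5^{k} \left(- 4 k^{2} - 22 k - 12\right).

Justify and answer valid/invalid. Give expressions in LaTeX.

valid; difference matches t_k

s_(k+1) = -5*5**k*(3*k + (k + 1)**2 + 1) - 1
s_(k+1) − s_k = 5**k*(-4*k**2 - 22*k - 12)
(s_(k+1) − s_k) − t_k = 0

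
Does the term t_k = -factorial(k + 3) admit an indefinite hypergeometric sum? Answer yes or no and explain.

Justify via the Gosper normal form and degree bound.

No — key equation has no polynomial f.

t_(k+1)/t_k = k + 4.
Take A(k)=k + 4, B(k)=1, C(k)=1.
Key eq: (k + 4)·f(k+1) = (1)·f(k) + (1).
From deg A=1, deg B=0, deg C=0: d=-1.
d = -1 < 0 ⇒ no nonzero polynomial f; not summable.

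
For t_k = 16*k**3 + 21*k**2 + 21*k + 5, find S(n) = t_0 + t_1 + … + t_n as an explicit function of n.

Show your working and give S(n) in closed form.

S(n) = 4*n**4 + 15*n**3 + 25*n**2 + 19*n + 5

Step 1: r(k) = (16*k**3 + 69*k**2 + 111*k + 63)/(16*k**3 + 21*k**2 + 21*k + 5).
Take A(k)=1, B(k)=1, C(k)=k**3 + 21*k**2/16 + 21*k/16 + 5/16.
Set up (1)·f(k+1) − (1)·f(k) − (k**3 + 21*k**2/16 + 21*k/16 + 5/16) = 0.
From deg A=0, deg B=0, deg C=3: d=4.
Solving with deg f ≤ 4: f(k) = k*(4*k**3 - k**2 + 4*k - 2)/16.
Certificate R = B(k−1)f/C = k*(4*k**3 - k**2 + 4*k - 2)/((16*k + 5)*(k**2 + k + 1)) gives s_k = k*(4*k**3 - k**2 + 4*k - 2).
Δs = 16*k**3 + 21*k**2 + 21*k + 5, as required.
Σ_(k=0)^n t_k = s_(n+1) − s_(0) = (4*n**4 + 15*n**3 + 25*n**2 + 19*n + 5) − (0), i.e. 4*n**4 + 15*n**3 + 25*n**2 + 19*n + 5.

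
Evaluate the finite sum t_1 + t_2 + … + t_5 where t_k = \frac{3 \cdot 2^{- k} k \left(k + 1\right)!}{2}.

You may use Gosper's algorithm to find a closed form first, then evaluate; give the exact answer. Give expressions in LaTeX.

Step 1: r(k) = (k + 1)*(k + 2)/(2*k).
So A=k/2 + 1 and B=1, with C=k.
Key eq: (k/2 + 1)·f(k+1) = (1)·f(k) + (k).
Bound: deg f ≤ 0.
Solve for f: f(k) = 2 (degree 0 ≤ 0).
R(k) = B(k−1)·f(k)/C(k) = 2/k; s_k = R·t_k = 3*factorial(k + 1)/2**k.
Δs = 3*k*factorial(k + 1)/(2*2**k), as required.
Telescoping: Σ = s_(6) − s_(1) = 945/4 − (3) = 933/4.

Σ = 933/4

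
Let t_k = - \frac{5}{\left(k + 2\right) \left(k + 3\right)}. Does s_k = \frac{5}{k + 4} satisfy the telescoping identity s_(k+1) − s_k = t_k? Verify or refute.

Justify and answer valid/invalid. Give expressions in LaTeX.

Invalid: residual \frac{10 \left(2 k + 7\right)}{k^{4} + 14 k^{3} + 71 k^{2} + 154 k + 120} ≠ 0.

s_(k+1) = 5/(k + 5)
s_(k+1) − s_k = -5/((k + 4)*(k + 5))
(s_(k+1) − s_k) − t_k = 10*(2*k + 7)/(k**4 + 14*k**3 + 71*k**2 + 154*k + 120)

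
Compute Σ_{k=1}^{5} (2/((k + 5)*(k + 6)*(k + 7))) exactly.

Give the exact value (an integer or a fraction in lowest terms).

Σ = 5/308

r(k) = (k + 5)/(k + 8) after simplifying.
A = k + 5, B = k + 8, C = 1.
Solve (k + 5)·f(k+1) − (k + 7)·f(k) = 1.
Degrees (1,1,0) ⇒ d ≤ 2.
Solving with deg f ≤ 2: f(k) = k*(k + 11)/60.
R(k) = B(k−1)·f(k)/C(k) = k*(k + 7)*(k + 11)/60; s_k = R·t_k = k*(k + 11)/(30*(k + 5)*(k + 6)).
Δs = 2/(k**3 + 18*k**2 + 107*k + 210), as required.
Sum = s_(6) − s_(1); s_(6) = 17/660, s_(1) = 1/105 ⇒ 5/308.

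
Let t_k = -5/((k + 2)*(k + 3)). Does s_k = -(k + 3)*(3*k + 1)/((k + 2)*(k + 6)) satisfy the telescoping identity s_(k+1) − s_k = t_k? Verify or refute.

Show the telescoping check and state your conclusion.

s_(k+1) = -(k + 4)*(3*k + 4)/((k + 3)*(k + 7))
s_(k+1) − s_k = (-14*k**2 - 80*k - 129)/(k**4 + 18*k**3 + 113*k**2 + 288*k + 252)
(s_(k+1) − s_k) − t_k = 3*(-3*k**2 - 5*k + 27)/(k**4 + 18*k**3 + 113*k**2 + 288*k + 252)

Invalid: residual 3*(-3*k**2 - 5*k + 27)/(k**4 + 18*k**3 + 113*k**2 + 288*k + 252) ≠ 0.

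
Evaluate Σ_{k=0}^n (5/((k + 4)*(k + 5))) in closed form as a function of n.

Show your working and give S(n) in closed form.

r(k) = (k + 4)/(k + 6) after simplifying.
Normal form (A,B,C) = (k + 4, k + 6, 1).
Key eq: (k + 4)·f(k+1) = (k + 5)·f(k) + (1).
d = 1 from the (1,1,0) case.
A polynomial solution: f(k) = k/4.
Get s_k = R·t_k = 5*k/(4*(k + 4)) with R(k) = B(k−1)f(k)/C(k) = k*(k + 5)/4.
Δs = 5/(k**2 + 9*k + 20), as required.
Telescope: S(n) = s_(n+1) − s_(0) = 5*(n + 1)/(4*(n + 5)) − (0) = 5*(n + 1)/(4*(n + 5)).

S(n) = 5*(n + 1)/(4*(n + 5))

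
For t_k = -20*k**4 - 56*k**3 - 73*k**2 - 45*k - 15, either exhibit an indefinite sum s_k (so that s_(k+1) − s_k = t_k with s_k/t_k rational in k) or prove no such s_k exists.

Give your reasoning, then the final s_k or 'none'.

The ratio is (20*k**4 + 136*k**3 + 361*k**2 + 439*k + 209)/(20*k**4 + 56*k**3 + 73*k**2 + 45*k + 15).
Gosper form: A/B · C(k+1)/C(k) with A=1, B=1, C=k**4 + 14*k**3/5 + 73*k**2/20 + 9*k/4 + 3/4.
Solve (1)·f(k+1) − (1)·f(k) = k**4 + 14*k**3/5 + 73*k**2/20 + 9*k/4 + 3/4.
Degrees (0,0,4) ⇒ d ≤ 5.
Solving with deg f ≤ 5: f(k) = k*(4*k**4 + 4*k**3 + 3*k**2 + 4)/20.
So s_k = (B(k−1)f/C)·t_k = (k*(4*k**4 + 4*k**3 + 3*k**2 + 4)/(20*k**4 + 56*k**3 + 73*k**2 + 45*k + 15))·t_k = k*(-4*k**4 - 4*k**3 - 3*k**2 - 4).
Δs = -20*k**4 - 56*k**3 - 73*k**2 - 45*k - 15, as required.

s_k = k*(-4*k**4 - 4*k**3 - 3*k**2 - 4)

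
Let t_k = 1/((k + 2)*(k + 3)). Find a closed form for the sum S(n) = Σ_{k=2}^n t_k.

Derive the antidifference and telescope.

The ratio is (k + 2)/(k + 4).
A = k + 2, B = k + 4, C = 1.
Solve (k + 2)·f(k+1) − (k + 3)·f(k) = 1.
d = 1 from the (1,1,0) case.
Match coefficients ⇒ f(k) = k/2.
Get s_k = R·t_k = k/(2*(k + 2)) with R(k) = B(k−1)f(k)/C(k) = k*(k + 3)/2.
Check: Δs_k = 1/(k**2 + 5*k + 6). ✓
Σ_(k=2)^n t_k = s_(n+1) − s_(2) = ((n + 1)/(2*(n + 3))) − (1/4), i.e. (n - 1)/(4*(n + 3)).

S(n) = (n - 1)/(4*(n + 3))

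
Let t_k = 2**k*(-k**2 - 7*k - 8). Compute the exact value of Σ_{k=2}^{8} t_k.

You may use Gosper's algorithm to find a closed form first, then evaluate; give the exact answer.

The ratio is 2*(k**2 + 9*k + 16)/(k**2 + 7*k + 8).
So A=2 and B=1, with C=k**2 + 7*k + 8.
Need (2)·f(k+1) − (1)·f(k) = k**2 + 7*k + 8.
deg f ≤ 2 (via 0,0,2).
Solve for f: f(k) = k*(k + 3) (degree 2 ≤ 2).
So s_k = (B(k−1)f/C)·t_k = (k*(k + 3)/(k**2 + 7*k + 8))·t_k = 2**k*k*(-k - 3).
Δs = 2**k*(-k**2 - 7*k - 8), as required.
Telescoping: Σ = s_(9) − s_(2) = -55296 − (-40) = -55256.

Σ = -55256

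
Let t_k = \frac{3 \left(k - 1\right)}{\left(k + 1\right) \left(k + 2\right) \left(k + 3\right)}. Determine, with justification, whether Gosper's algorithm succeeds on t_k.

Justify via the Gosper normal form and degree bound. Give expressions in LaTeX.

Ratio r(k) = k*(k + 1)/((k - 1)*(k + 4)).
Take A(k)=k + 1, B(k)=k + 4, C(k)=k - 1.
Need (k + 1)·f(k+1) − (k + 3)·f(k) = k - 1.
Degrees (1,1,1) ⇒ d ≤ 2.
Match coefficients ⇒ f(k) = -k.
Get s_k = R·t_k = -3*k/((k + 1)*(k + 2)) with R(k) = B(k−1)f(k)/C(k) = -k*(k + 3)/(k - 1).
Δs = 3*(k - 1)/(k**3 + 6*k**2 + 11*k + 6), as required.

Yes. s_k = - \frac{3 k}{\left(k + 1\right) \left(k + 2\right)}.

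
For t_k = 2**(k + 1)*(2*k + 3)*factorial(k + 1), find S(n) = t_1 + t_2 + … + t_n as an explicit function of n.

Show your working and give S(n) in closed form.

t_(k+1)/t_k = 2*(k + 2)*(2*k + 5)/(2*k + 3).
A = 2*k + 4, B = 1, C = k + 3/2.
Key eq: (2*k + 4)·f(k+1) = (1)·f(k) + (k + 3/2).
Degrees (1,0,1) ⇒ d ≤ 0.
A polynomial solution: f(k) = 1/2.
Get s_k = R·t_k = 2**(k + 1)*factorial(k + 1) with R(k) = B(k−1)f(k)/C(k) = 1/(2*k + 3).
Check: Δs_k = 2**(k + 1)*(2*k + 3)*factorial(k + 1). ✓
Evaluate: s_(n+1) = 2**(n + 2)*factorial(n + 2); subtract s_(1) = 8 ⇒ S(n) = 4*2**n*factorial(n + 2) - 8.

S(n) = 4*2**n*factorial(n + 2) - 8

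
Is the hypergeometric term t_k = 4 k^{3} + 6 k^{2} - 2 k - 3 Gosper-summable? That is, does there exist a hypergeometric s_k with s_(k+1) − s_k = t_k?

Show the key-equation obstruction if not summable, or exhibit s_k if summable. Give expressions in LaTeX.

Step 1: r(k) = (4*k**3 + 18*k**2 + 22*k + 5)/(4*k**3 + 6*k**2 - 2*k - 3).
Gosper form: A/B · C(k+1)/C(k) with A=1, B=1, C=k**3 + 3*k**2/2 - k/2 - 3/4.
Solve (1)·f(k+1) − (1)·f(k) = k**3 + 3*k**2/2 - k/2 - 3/4.
Degrees (0,0,3) ⇒ d ≤ 4.
Solve for f: f(k) = k*(k**3 - 3*k - 1)/4 (degree 4 ≤ 4).
Then R = B(k−1)f/C = k*(k**3 - 3*k - 1)/((2*k + 3)*(2*k**2 - 1)), so s_k = R(k)·t_k = k*(k**3 - 3*k - 1).
Verify: 4*k**3 + 6*k**2 - 2*k - 3 matches t_k.

Yes. s_k = k \left(k^{3} - 3 k - 1\right).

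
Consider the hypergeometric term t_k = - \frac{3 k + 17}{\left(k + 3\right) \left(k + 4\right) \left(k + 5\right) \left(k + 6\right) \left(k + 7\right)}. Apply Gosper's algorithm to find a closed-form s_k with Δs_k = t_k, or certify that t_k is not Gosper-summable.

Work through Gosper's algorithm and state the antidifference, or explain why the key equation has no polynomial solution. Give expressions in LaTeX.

r(k) = (k + 3)*(3*k + 20)/((k + 8)*(3*k + 17)) after simplifying.
So A=k + 3 and B=k + 8, with C=k + 17/3.
Need (k + 3)·f(k+1) − (k + 7)·f(k) = k + 17/3.
deg f ≤ 4 (via 1,1,1).
A polynomial solution: f(k) = k*(k + 5)*(k**2 + 13*k + 54)/216.
R(k) = B(k−1)·f(k)/C(k) = k*(k + 5)*(k + 7)*(k**2 + 13*k + 54)/(72*(3*k + 17)); s_k = R·t_k = k*(-k**2 - 13*k - 54)/(72*(k**3 + 13*k**2 + 54*k + 72)).
Check: Δs_k = (-3*k - 17)/(k**5 + 25*k**4 + 245*k**3 + 1175*k**2 + 2754*k + 2520). ✓

s_k = \frac{k \left(- k^{2} - 13 k - 54\right)}{72 \left(k^{3} + 13 k^{2} + 54 k + 72\right)}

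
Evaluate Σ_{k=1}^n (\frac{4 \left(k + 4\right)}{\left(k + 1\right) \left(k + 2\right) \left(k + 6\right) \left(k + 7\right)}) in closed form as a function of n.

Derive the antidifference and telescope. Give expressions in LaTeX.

The ratio is (k + 1)*(k + 5)*(k + 6)/((k + 3)*(k + 4)*(k + 8)).
So A=k + 1 and B=k + 8, with C=k**4 + 16*k**3 + 95*k**2 + 248*k + 240.
Set up (k + 1)·f(k+1) − (k + 7)·f(k) − (k**4 + 16*k**3 + 95*k**2 + 248*k + 240) = 0.
Degrees (1,1,4) ⇒ d ≤ 6.
Solve for f: f(k) = k*(k + 2)*(k + 3)*(k + 4)*(k + 5)*(k + 7)/12 (degree 6 ≤ 6).
R(k) = B(k−1)·f(k)/C(k) = k*(k + 2)*(k + 7)**2/(12*(k + 4)); s_k = R·t_k = k*(k + 7)/(3*(k**2 + 7*k + 6)).
Δs = 4*(k + 4)/(k**4 + 16*k**3 + 83*k**2 + 152*k + 84), as required.
Evaluate: s_(n+1) = (n**2 + 9*n + 8)/(3*(n**2 + 9*n + 14)); subtract s_(1) = 4/21 ⇒ S(n) = n*(n + 9)/(7*(n**2 + 9*n + 14)).

S(n) = \frac{n \left(n + 9\right)}{7 \left(n^{2} + 9 n + 14\right)}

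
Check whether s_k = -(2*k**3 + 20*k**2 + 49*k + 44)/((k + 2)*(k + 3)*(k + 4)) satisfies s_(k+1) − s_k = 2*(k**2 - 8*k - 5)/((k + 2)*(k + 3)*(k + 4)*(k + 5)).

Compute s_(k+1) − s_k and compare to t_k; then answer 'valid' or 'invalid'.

valid; difference matches t_k

s_(k+1) = (-49*k - 2*(k + 1)**3 - 20*(k + 1)**2 - 93)/((k + 3)*(k + 4)*(k + 5))
s_(k+1) − s_k = 2*(k**2 - 8*k - 5)/(k**4 + 14*k**3 + 71*k**2 + 154*k + 120)
(s_(k+1) − s_k) − t_k = 0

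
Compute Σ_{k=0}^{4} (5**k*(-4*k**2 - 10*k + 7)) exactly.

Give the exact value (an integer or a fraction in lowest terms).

Σ = -68753

Step 1: r(k) = 5*(4*k**2 + 18*k + 7)/(4*k**2 + 10*k - 7).
Factor: A=5; B=1; C=k**2 + 5*k/2 - 7/4.
Set up (5)·f(k+1) − (1)·f(k) − (k**2 + 5*k/2 - 7/4) = 0.
Bound: deg f ≤ 2.
A polynomial solution: f(k) = (k**2 - 3)/4.
Then R = B(k−1)f/C = (k**2 - 3)/(4*k**2 + 10*k - 7), so s_k = R(k)·t_k = 5**k*(3 - k**2).
Δs = 5**k*(-4*k**2 - 10*k + 7), as required.
Σ_(k=0)^(4) t_k = s_(5) − s_(0) = -68750 − (3) = -68753.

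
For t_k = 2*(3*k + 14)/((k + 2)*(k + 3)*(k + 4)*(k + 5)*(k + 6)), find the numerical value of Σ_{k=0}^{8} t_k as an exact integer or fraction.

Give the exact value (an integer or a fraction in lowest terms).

Σ = 101/1540

The ratio is (k + 2)*(3*k + 17)/((k + 7)*(3*k + 14)).
Factor: A=k + 2; B=k + 7; C=k + 14/3.
Need (k + 2)·f(k+1) − (k + 6)·f(k) = k + 14/3.
Degrees (1,1,1) ⇒ d ≤ 4.
Solving with deg f ≤ 4: f(k) = k*(k + 4)*(k**2 + 10*k + 31)/90.
R(k) = B(k−1)·f(k)/C(k) = k*(k + 4)*(k + 6)*(k**2 + 10*k + 31)/(30*(3*k + 14)); s_k = R·t_k = k*(k**2 + 10*k + 31)/(15*(k**3 + 10*k**2 + 31*k + 30)).
s_(k+1) − s_k = 2*(3*k + 14)/(k**5 + 20*k**4 + 155*k**3 + 580*k**2 + 1044*k + 720) = t_k.
Σ_(k=0)^(8) t_k = s_(9) − s_(0) = 101/1540 − (0) = 101/1540.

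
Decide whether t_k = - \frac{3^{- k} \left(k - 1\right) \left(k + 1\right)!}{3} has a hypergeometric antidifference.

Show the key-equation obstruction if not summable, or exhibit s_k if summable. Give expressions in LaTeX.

Yes. s_k = - 3^{- k} \left(k + 1\right)!.

Step 1: r(k) = k*(k + 2)/(3*(k - 1)).
A = k/3 + 2/3, B = 1, C = k - 1.
Key eq: (k/3 + 2/3)·f(k+1) = (1)·f(k) + (k - 1).
Degrees (1,0,1) ⇒ d ≤ 0.
Solving with deg f ≤ 0: f(k) = 3.
R(k) = B(k−1)·f(k)/C(k) = 3/(k - 1); s_k = R·t_k = -factorial(k + 1)/3**k.
Δs = -(k - 1)*factorial(k + 1)/(3*3**k), as required.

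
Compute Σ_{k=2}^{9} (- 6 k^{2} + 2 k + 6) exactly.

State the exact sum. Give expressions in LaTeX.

Σ = -1568

Step 1: r(k) = (k - 3*(k + 1)**2 + 4)/(-3*k**2 + k + 3).
A = 1, B = 1, C = k**2 - k/3 - 1.
Set up (1)·f(k+1) − (1)·f(k) − (k**2 - k/3 - 1) = 0.
Bound: deg f ≤ 3.
A polynomial solution: f(k) = k*(k**2 - 2*k - 2)/3.
So s_k = (B(k−1)f/C)·t_k = (k*(k**2 - 2*k - 2)/(3*k**2 - k - 3))·t_k = 2*k*(-k**2 + 2*k + 2).
Check: Δs_k = -6*k**2 + 2*k + 6. ✓
Sum = s_(10) − s_(2); s_(10) = -1560, s_(2) = 8 ⇒ -1568.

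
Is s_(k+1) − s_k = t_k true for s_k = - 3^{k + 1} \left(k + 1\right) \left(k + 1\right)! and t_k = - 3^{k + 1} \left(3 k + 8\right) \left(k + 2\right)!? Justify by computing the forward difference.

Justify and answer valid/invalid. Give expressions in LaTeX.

s_(k+1) = -3**(k + 2)*(k + 2)*factorial(k + 2)
s_(k+1) − s_k = -3**(k + 1)*(3*k**2 + 11*k + 11)*factorial(k + 1)
(s_(k+1) − s_k) − t_k = 3**(k + 1)*(3*k + 5)*factorial(k + 1)

Invalid: residual 3^{k + 1} \left(3 k + 5\right) \left(k + 1\right)! ≠ 0.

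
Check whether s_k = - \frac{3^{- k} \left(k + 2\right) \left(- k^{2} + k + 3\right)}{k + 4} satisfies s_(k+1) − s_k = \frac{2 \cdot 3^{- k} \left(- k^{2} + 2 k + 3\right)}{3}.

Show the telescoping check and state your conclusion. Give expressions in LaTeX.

Invalid: residual \frac{2 \cdot 3^{- k} \left(2 k^{3} + 7 k^{2} - 25 k - 33\right)}{3 \left(k^{2} + 9 k + 20\right)} ≠ 0.

s_(k+1) = (k**3 + 4*k**2 - 9)/(3*3**k*(k + 5))
s_(k+1) − s_k = 2*(-k**4 - 5*k**3 + 8*k**2 + 42*k + 27)/(3*3**k*(k**2 + 9*k + 20))
(s_(k+1) − s_k) − t_k = 2*(2*k**3 + 7*k**2 - 25*k - 33)/(3*3**k*(k**2 + 9*k + 20))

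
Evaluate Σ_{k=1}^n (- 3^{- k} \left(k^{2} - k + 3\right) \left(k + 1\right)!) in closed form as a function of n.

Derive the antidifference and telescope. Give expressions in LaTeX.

Ratio r(k) = (k + 2)*(-k + (k + 1)**2 + 2)/(3*(k**2 - k + 3)).
Take A(k)=k/3 + 2/3, B(k)=1, C(k)=k**2 - k + 3.
f must satisfy (k/3 + 2/3)·f(k+1) − (1)·f(k) = k**2 - k + 3.
deg f ≤ 1 (via 1,0,2).
Match coefficients ⇒ f(k) = 3*(k - 1).
So s_k = (B(k−1)f/C)·t_k = (3*(k - 1)/(k**2 - k + 3))·t_k = -3**(1 - k)*(k - 1)*factorial(k + 1).
Check: Δs_k = -(k**2 - k + 3)*factorial(k + 1)/3**k. ✓
s_(n+1) = -n*factorial(n + 2)/3**n and s_(1) = 0, so S(n) = -n*factorial(n + 2)/3**n.

S(n) = - 3^{- n} n \left(n + 2\right)!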